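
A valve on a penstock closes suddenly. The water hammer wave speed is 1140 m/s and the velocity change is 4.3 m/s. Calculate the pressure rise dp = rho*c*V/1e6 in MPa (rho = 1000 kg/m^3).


dp = 1000 * 1140 * 4.3 / 1e6 = 4.9020 MPa


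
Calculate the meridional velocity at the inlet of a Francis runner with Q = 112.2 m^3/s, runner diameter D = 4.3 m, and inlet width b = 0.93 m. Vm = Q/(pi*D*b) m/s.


Vm = 112.2 / (pi * 4.3 * 0.93) = 8.9308 m/s


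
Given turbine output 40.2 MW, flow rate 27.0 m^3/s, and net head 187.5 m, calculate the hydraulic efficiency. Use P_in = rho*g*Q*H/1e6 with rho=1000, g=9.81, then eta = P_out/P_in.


P_in = 1000 * 9.81 * 27.0 * 187.5 / 1e6 = 49.6631 MW
eta = 40.2 / 49.6631 = 0.8095


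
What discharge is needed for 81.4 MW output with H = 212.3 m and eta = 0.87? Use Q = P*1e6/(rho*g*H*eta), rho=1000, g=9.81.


Q = 81.4 * 1e6 / (1000 * 9.81 * 212.3 * 0.87) = 44.9248 m^3/s


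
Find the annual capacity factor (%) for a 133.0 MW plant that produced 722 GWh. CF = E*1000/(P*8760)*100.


CF = 722 * 1000 / (133.0 * 8760) * 100 = 61.9700 %


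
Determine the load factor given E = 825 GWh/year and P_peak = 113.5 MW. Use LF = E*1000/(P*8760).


LF = 825 * 1000 / (113.5 * 8760) = 0.8298


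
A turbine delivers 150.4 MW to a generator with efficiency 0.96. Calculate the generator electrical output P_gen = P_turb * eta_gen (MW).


P_gen = 150.4 * 0.96 = 144.3840 MW


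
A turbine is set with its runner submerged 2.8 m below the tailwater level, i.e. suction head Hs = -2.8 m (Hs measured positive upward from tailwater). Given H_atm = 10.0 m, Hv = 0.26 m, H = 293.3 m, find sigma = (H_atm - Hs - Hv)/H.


sigma = (10.0 - (-2.8) - 0.26) / 293.3 = 0.0428


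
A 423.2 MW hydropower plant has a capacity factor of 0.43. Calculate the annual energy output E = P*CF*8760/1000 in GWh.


E = 423.2 * 0.43 * 8760 / 1000 = 1594.1098 GWh


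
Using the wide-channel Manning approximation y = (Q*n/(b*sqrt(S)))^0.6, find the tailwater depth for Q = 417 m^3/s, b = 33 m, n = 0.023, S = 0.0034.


y = (417 * 0.023 / (33 * 0.0034^0.5))^0.6 = 2.6216 m


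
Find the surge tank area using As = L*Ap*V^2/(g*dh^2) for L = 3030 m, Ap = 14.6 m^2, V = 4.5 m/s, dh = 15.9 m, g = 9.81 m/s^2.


As = 3030 * 14.6 * 4.5^2 / (9.81 * 15.9^2) = 361.2079 m^2


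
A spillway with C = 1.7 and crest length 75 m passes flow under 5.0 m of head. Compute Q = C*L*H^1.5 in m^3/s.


Q = 1.7 * 75 * 5.0^1.5 = 1425.4933 m^3/s


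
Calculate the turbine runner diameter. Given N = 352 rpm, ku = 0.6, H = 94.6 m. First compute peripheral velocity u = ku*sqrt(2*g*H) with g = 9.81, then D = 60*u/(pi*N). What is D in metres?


u = 0.6 * sqrt(2*9.81*94.6) = 25.8492 m/s
D = 60 * 25.8492 / (pi * 352) = 1.4025 m


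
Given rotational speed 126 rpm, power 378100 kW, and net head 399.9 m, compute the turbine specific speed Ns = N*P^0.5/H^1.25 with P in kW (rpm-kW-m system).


Ns = 126 * 378100^0.5 / 399.9^1.25 = 43.3246


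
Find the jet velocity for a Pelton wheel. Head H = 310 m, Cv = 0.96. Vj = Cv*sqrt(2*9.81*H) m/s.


Vj = 0.96 * sqrt(2*9.81*310) = 74.8689 m/s


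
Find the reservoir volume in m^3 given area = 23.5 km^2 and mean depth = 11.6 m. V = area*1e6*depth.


V = 23.5 * 1e6 * 11.6 = 2.7260e+08 m^3


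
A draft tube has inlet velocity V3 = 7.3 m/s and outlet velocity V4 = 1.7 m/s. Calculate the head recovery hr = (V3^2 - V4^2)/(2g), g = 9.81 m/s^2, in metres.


hr = (7.3^2 - 1.7^2) / (2*9.81) = 2.5688 m


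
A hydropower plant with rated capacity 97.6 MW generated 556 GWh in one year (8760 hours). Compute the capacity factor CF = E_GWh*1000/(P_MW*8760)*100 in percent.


CF = 556 * 1000 / (97.6 * 8760) * 100 = 65.0311 %


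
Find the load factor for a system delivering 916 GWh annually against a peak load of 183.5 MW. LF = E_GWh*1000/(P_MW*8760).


LF = 916 * 1000 / (183.5 * 8760) = 0.5698


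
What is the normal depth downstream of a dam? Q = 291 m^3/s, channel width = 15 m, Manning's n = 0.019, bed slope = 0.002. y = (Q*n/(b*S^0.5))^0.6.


y = (291 * 0.019 / (15 * 0.002^0.5))^0.6 = 3.5451 m


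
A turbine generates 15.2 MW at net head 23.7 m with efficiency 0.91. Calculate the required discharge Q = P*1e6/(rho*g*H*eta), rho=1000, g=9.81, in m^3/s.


Q = 15.2 * 1e6 / (1000 * 9.81 * 23.7 * 0.91) = 71.8431 m^3/s


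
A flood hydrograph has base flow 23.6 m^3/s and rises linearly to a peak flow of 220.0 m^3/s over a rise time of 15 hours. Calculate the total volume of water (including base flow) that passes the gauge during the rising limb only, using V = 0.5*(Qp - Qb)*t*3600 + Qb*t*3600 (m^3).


V = 0.5*(220.0 - 23.6)*15*3600 + 23.6*15*3600 = 6.5772e+06 m^3


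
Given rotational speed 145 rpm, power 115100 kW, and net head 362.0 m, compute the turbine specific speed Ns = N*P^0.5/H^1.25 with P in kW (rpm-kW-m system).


Ns = 145 * 115100^0.5 / 362.0^1.25 = 31.1544


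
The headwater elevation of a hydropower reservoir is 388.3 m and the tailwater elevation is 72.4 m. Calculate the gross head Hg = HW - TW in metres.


Hg = 388.3 - 72.4 = 315.9000 m


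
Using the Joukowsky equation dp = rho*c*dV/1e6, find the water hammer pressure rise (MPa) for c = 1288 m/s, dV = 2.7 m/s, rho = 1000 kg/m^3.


dp = 1000 * 1288 * 2.7 / 1e6 = 3.4776 MPa


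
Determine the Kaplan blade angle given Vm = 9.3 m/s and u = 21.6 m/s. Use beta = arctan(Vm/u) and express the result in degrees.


beta = arctan(9.3 / 21.6) = 23.2946 degrees


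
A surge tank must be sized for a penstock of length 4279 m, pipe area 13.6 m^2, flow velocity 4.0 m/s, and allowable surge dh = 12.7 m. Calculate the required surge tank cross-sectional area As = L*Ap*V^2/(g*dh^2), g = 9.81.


As = 4279 * 13.6 * 4.0^2 / (9.81 * 12.7^2) = 588.4705 m^2


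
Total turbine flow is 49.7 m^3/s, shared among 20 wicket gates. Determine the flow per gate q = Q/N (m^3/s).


q = 49.7 / 20 = 2.4850 m^3/s


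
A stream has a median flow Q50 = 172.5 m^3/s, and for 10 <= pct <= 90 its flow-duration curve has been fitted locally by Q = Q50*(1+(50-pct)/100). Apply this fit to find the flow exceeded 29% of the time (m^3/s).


Q = 172.5 * (1 + (50 - 29)/100) = 208.7250 m^3/s


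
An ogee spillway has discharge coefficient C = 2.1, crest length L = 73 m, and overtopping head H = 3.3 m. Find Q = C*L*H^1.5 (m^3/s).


Q = 2.1 * 73 * 3.3^1.5 = 918.9948 m^3/s


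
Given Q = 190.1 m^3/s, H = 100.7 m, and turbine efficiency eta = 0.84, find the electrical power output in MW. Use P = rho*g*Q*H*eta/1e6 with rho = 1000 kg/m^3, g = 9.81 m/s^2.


P = 1000 * 9.81 * 190.1 * 100.7 * 0.84 / 1e6 = 157.7466 MW


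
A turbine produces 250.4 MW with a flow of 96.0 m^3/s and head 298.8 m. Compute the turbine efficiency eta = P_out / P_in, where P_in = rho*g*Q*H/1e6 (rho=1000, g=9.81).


P_in = 1000 * 9.81 * 96.0 * 298.8 / 1e6 = 281.3979 MW
eta = 250.4 / 281.3979 = 0.8898


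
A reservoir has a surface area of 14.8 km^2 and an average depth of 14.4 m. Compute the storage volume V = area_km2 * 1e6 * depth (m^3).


V = 14.8 * 1e6 * 14.4 = 2.1312e+08 m^3


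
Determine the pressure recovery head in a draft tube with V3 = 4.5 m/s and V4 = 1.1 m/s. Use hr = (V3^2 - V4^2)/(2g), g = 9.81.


hr = (4.5^2 - 1.1^2) / (2*9.81) = 0.9704 m


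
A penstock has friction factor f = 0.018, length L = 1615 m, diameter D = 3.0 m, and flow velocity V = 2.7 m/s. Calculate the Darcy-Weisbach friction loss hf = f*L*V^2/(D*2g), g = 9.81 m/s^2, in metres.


hf = 0.018 * 1615 * 2.7^2 / (3.0 * 2 * 9.81) = 3.6004 m


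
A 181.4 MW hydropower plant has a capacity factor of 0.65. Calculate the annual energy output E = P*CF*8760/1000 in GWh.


E = 181.4 * 0.65 * 8760 / 1000 = 1032.8916 GWh


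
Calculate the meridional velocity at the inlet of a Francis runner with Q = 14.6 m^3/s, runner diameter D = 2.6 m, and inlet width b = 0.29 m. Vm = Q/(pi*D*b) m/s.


Vm = 14.6 / (pi * 2.6 * 0.29) = 6.1636 m/s


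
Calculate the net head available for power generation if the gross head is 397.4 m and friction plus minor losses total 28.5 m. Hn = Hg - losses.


Hn = 397.4 - 28.5 = 368.9000 m


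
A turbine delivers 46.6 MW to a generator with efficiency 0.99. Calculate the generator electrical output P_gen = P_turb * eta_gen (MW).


P_gen = 46.6 * 0.99 = 46.1340 MW


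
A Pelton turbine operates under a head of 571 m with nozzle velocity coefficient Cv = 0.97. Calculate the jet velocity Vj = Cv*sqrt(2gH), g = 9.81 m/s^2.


Vj = 0.97 * sqrt(2*9.81*571) = 102.6690 m/s


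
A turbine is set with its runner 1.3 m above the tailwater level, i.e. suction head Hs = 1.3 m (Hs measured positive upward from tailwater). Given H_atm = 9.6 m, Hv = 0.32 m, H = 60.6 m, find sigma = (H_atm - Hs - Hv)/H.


sigma = (9.6 - 1.3 - 0.32) / 60.6 = 0.1317


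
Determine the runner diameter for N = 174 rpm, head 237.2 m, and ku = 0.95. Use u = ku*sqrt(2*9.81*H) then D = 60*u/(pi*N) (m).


u = 0.95 * sqrt(2*9.81*237.2) = 64.8083 m/s
D = 60 * 64.8083 / (pi * 174) = 7.1135 m


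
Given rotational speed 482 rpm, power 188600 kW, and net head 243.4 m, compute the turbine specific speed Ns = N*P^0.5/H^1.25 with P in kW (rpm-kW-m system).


Ns = 482 * 188600^0.5 / 243.4^1.25 = 217.7294


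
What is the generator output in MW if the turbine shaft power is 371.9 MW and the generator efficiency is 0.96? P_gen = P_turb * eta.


P_gen = 371.9 * 0.96 = 357.0240 MW


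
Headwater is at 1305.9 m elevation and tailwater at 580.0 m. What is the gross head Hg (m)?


Hg = 1305.9 - 580.0 = 725.9000 m


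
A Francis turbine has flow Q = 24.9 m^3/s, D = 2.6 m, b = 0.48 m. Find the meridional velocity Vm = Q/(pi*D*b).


Vm = 24.9 / (pi * 2.6 * 0.48) = 6.3509 m/s


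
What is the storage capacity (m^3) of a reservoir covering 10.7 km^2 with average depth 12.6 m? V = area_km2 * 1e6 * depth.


V = 10.7 * 1e6 * 12.6 = 1.3482e+08 m^3


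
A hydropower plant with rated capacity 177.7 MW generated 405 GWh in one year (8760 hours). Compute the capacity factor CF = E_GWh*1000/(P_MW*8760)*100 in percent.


CF = 405 * 1000 / (177.7 * 8760) * 100 = 26.0174 %


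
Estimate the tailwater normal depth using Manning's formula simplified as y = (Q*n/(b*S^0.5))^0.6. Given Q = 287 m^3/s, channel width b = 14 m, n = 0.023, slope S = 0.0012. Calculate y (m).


y = (287 * 0.023 / (14 * 0.0012^0.5))^0.6 = 4.7900 m


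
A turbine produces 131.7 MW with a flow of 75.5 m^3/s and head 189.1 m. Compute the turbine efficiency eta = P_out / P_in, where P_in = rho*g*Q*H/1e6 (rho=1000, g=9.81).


P_in = 1000 * 9.81 * 75.5 * 189.1 / 1e6 = 140.0579 MW
eta = 131.7 / 140.0579 = 0.9403


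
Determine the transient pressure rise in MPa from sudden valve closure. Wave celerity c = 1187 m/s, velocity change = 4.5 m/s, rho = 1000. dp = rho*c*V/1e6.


dp = 1000 * 1187 * 4.5 / 1e6 = 5.3415 MPa


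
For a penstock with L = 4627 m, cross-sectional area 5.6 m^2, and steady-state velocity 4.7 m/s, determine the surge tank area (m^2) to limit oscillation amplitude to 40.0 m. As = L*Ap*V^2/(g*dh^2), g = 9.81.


As = 4627 * 5.6 * 4.7^2 / (9.81 * 40.0^2) = 36.4665 m^2


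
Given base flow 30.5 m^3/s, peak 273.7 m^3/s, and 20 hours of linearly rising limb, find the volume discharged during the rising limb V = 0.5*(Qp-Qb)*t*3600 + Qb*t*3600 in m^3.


V = 0.5*(273.7 - 30.5)*20*3600 + 30.5*20*3600 = 1.0951e+07 m^3


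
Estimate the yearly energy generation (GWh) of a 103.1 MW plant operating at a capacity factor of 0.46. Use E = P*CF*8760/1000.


E = 103.1 * 0.46 * 8760 / 1000 = 415.4518 GWh


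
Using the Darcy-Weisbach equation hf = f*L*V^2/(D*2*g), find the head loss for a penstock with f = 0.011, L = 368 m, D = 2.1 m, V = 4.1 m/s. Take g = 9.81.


hf = 0.011 * 368 * 4.1^2 / (2.1 * 2 * 9.81) = 1.6515 m


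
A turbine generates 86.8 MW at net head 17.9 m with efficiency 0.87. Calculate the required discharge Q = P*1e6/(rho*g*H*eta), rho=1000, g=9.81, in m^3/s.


Q = 86.8 * 1e6 / (1000 * 9.81 * 17.9 * 0.87) = 568.1702 m^3/s


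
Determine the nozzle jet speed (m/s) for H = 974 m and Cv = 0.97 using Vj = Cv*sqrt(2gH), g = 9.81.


Vj = 0.97 * sqrt(2*9.81*974) = 134.0913 m/s


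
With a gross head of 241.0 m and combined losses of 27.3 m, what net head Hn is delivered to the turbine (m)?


Hn = 241.0 - 27.3 = 213.7000 m


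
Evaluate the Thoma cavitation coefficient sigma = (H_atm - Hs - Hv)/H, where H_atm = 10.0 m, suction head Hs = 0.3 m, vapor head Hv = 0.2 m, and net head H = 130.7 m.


sigma = (10.0 - 0.3 - 0.2) / 130.7 = 0.0727


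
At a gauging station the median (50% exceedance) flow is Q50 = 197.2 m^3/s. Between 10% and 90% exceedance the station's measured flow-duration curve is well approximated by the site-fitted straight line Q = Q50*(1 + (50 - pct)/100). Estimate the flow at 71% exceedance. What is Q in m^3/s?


Q = 197.2 * (1 + (50 - 71)/100) = 155.7880 m^3/s


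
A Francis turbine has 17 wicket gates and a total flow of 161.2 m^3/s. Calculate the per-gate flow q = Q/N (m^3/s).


q = 161.2 / 17 = 9.4824 m^3/s


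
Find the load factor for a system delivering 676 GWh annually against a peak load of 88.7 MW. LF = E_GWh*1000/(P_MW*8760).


LF = 676 * 1000 / (88.7 * 8760) = 0.8700


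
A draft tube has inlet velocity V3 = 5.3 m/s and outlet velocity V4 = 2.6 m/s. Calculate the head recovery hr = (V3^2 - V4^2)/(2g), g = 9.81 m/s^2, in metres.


hr = (5.3^2 - 2.6^2) / (2*9.81) = 1.0872 m


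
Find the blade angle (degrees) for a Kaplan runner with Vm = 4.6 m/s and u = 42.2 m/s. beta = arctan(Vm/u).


beta = arctan(4.6 / 42.2) = 6.2209 degrees


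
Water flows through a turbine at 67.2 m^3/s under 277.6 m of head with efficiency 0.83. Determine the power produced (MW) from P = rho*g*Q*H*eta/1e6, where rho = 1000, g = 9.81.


P = 1000 * 9.81 * 67.2 * 277.6 * 0.83 / 1e6 = 151.8923 MW


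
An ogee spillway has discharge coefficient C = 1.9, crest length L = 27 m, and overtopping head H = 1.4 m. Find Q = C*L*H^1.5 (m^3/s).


Q = 1.9 * 27 * 1.4^1.5 = 84.9786 m^3/s


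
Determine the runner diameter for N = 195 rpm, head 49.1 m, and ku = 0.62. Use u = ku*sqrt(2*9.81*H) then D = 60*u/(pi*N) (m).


u = 0.62 * sqrt(2*9.81*49.1) = 19.2434 m/s
D = 60 * 19.2434 / (pi * 195) = 1.8847 m


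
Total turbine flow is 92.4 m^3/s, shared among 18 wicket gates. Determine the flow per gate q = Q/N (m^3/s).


q = 92.4 / 18 = 5.1333 m^3/s


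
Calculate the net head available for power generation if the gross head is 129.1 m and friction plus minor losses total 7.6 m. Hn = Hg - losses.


Hn = 129.1 - 7.6 = 121.5000 m


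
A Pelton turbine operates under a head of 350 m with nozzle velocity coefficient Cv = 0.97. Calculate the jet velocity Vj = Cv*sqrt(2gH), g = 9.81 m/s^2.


Vj = 0.97 * sqrt(2*9.81*350) = 80.3813 m/s


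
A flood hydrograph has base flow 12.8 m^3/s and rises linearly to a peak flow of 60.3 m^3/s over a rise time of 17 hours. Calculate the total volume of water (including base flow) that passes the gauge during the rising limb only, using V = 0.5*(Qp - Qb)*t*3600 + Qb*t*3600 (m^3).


V = 0.5*(60.3 - 12.8)*17*3600 + 12.8*17*3600 = 2.2369e+06 m^3


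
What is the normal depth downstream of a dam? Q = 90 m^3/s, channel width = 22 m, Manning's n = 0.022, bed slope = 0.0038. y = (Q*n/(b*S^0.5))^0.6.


y = (90 * 0.022 / (22 * 0.0038^0.5))^0.6 = 1.2549 m


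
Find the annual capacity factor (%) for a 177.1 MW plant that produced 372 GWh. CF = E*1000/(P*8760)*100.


CF = 372 * 1000 / (177.1 * 8760) * 100 = 23.9784 %


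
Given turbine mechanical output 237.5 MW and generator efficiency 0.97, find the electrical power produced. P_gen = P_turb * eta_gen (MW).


P_gen = 237.5 * 0.97 = 230.3750 MW


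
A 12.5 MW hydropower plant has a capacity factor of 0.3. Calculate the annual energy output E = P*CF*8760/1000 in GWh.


E = 12.5 * 0.3 * 8760 / 1000 = 32.8500 GWh


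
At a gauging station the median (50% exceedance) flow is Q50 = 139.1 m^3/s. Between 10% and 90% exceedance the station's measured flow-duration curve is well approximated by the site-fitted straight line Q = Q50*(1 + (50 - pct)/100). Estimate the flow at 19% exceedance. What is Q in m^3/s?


Q = 139.1 * (1 + (50 - 19)/100) = 182.2210 m^3/s


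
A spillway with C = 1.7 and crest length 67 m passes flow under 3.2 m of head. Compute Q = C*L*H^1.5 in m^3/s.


Q = 1.7 * 67 * 3.2^1.5 = 652.0016 m^3/s


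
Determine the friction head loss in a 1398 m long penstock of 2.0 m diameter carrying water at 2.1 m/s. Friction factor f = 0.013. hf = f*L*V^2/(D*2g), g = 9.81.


hf = 0.013 * 1398 * 2.1^2 / (2.0 * 2 * 9.81) = 2.0425 m


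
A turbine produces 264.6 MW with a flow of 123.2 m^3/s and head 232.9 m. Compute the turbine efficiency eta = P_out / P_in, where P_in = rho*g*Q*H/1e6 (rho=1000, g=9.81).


P_in = 1000 * 9.81 * 123.2 * 232.9 / 1e6 = 281.4811 MW
eta = 264.6 / 281.4811 = 0.9400


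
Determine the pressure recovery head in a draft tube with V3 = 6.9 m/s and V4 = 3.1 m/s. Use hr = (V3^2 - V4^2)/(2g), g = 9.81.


hr = (6.9^2 - 3.1^2) / (2*9.81) = 1.9368 m


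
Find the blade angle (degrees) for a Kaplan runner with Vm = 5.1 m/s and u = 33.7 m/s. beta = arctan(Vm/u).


beta = arctan(5.1 / 33.7) = 8.6056 degrees


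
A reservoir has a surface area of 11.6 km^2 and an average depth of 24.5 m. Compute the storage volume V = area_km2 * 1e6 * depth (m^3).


V = 11.6 * 1e6 * 24.5 = 2.8420e+08 m^3


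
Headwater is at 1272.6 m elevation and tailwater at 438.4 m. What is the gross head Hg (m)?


Hg = 1272.6 - 438.4 = 834.2000 m


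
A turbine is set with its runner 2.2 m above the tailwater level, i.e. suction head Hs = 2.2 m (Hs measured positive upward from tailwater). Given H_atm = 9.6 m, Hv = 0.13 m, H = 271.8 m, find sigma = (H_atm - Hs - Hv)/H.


sigma = (9.6 - 2.2 - 0.13) / 271.8 = 0.0267


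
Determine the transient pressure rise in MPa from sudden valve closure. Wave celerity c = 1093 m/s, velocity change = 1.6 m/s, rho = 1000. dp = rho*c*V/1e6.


dp = 1000 * 1093 * 1.6 / 1e6 = 1.7488 MPa


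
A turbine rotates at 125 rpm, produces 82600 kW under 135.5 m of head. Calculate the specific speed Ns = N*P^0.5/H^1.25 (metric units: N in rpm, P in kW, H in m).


Ns = 125 * 82600^0.5 / 135.5^1.25 = 77.7098


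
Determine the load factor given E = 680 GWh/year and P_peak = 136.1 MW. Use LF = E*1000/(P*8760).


LF = 680 * 1000 / (136.1 * 8760) = 0.5704


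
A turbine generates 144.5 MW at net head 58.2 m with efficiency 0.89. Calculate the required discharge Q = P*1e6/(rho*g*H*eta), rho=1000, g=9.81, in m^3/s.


Q = 144.5 * 1e6 / (1000 * 9.81 * 58.2 * 0.89) = 284.3714 m^3/s


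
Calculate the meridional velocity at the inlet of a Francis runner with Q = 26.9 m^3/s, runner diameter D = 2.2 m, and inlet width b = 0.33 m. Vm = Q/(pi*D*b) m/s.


Vm = 26.9 / (pi * 2.2 * 0.33) = 11.7941 m/s


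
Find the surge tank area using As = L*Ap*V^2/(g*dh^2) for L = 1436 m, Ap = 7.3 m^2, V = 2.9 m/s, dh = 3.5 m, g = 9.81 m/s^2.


As = 1436 * 7.3 * 2.9^2 / (9.81 * 3.5^2) = 733.6150 m^2


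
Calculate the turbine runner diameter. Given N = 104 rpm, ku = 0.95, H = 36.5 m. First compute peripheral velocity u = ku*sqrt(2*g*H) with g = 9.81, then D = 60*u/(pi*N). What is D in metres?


u = 0.95 * sqrt(2*9.81*36.5) = 25.4226 m/s
D = 60 * 25.4226 / (pi * 104) = 4.6686 m


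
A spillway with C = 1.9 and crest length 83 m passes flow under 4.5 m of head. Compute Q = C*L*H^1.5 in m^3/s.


Q = 1.9 * 83 * 4.5^1.5 = 1505.3950 m^3/s


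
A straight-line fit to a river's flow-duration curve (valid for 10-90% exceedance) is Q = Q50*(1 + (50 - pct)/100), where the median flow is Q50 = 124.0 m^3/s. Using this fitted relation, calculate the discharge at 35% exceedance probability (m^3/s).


Q = 124.0 * (1 + (50 - 35)/100) = 142.6000 m^3/s


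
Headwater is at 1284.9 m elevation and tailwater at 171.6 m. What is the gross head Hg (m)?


Hg = 1284.9 - 171.6 = 1113.3000 m


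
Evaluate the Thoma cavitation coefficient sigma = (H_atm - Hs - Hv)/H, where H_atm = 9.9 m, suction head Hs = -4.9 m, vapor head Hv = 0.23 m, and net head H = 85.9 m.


sigma = (9.9 - (-4.9) - 0.23) / 85.9 = 0.1696


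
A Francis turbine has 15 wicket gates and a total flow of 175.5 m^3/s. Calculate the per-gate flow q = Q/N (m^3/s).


q = 175.5 / 15 = 11.7000 m^3/s


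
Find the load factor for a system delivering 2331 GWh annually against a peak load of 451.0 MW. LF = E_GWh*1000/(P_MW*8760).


LF = 2331 * 1000 / (451.0 * 8760) = 0.5900


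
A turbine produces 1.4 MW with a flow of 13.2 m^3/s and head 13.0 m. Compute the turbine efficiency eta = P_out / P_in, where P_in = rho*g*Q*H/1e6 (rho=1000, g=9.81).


P_in = 1000 * 9.81 * 13.2 * 13.0 / 1e6 = 1.6834 MW
eta = 1.4 / 1.6834 = 0.8317


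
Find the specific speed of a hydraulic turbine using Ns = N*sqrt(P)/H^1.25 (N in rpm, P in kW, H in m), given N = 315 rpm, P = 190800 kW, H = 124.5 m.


Ns = 315 * 190800^0.5 / 124.5^1.25 = 330.8553


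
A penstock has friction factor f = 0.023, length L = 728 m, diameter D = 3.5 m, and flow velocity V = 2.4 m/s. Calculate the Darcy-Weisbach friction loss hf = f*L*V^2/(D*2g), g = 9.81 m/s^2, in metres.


hf = 0.023 * 728 * 2.4^2 / (3.5 * 2 * 9.81) = 1.4045 m


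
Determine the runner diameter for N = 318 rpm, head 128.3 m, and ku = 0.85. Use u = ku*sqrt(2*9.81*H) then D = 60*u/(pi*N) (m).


u = 0.85 * sqrt(2*9.81*128.3) = 42.6463 m/s
D = 60 * 42.6463 / (pi * 318) = 2.5613 m


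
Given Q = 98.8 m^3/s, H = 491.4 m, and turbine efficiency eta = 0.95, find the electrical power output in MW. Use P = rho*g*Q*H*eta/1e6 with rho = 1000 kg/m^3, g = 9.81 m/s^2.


P = 1000 * 9.81 * 98.8 * 491.4 * 0.95 / 1e6 = 452.4647 MW


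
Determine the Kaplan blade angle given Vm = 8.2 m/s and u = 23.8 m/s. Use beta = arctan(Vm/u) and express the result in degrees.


beta = arctan(8.2 / 23.8) = 19.0108 degrees


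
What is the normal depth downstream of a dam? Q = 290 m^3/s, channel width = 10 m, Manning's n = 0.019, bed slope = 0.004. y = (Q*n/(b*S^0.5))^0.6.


y = (290 * 0.019 / (10 * 0.004^0.5))^0.6 = 3.6650 m


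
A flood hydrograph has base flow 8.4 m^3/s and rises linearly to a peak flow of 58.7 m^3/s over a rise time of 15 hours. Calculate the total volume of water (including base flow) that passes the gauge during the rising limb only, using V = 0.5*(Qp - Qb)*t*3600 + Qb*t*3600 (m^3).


V = 0.5*(58.7 - 8.4)*15*3600 + 8.4*15*3600 = 1.8117e+06 m^3


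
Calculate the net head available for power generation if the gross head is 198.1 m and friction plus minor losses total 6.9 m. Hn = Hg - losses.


Hn = 198.1 - 6.9 = 191.2000 m


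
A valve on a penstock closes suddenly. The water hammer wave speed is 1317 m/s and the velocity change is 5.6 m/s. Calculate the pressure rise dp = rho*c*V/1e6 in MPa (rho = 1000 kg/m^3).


dp = 1000 * 1317 * 5.6 / 1e6 = 7.3752 MPa


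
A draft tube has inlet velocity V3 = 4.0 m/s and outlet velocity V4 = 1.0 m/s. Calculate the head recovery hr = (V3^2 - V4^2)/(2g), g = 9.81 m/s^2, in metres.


hr = (4.0^2 - 1.0^2) / (2*9.81) = 0.7645 m


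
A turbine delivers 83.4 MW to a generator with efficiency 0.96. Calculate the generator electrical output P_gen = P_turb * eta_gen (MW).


P_gen = 83.4 * 0.96 = 80.0640 MW


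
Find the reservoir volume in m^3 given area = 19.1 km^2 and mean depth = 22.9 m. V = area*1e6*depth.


V = 19.1 * 1e6 * 22.9 = 4.3739e+08 m^3


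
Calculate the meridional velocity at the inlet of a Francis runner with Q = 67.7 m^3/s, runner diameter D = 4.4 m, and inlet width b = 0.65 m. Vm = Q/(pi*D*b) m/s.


Vm = 67.7 / (pi * 4.4 * 0.65) = 7.5348 m/s


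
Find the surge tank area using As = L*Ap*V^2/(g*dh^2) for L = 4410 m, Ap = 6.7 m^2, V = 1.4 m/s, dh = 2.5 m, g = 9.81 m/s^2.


As = 4410 * 6.7 * 1.4^2 / (9.81 * 2.5^2) = 944.5402 m^2


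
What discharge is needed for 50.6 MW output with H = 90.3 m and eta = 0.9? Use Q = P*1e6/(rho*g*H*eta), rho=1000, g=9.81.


Q = 50.6 * 1e6 / (1000 * 9.81 * 90.3 * 0.9) = 63.4675 m^3/s


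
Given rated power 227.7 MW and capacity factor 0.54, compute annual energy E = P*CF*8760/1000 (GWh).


E = 227.7 * 0.54 * 8760 / 1000 = 1077.1121 GWh


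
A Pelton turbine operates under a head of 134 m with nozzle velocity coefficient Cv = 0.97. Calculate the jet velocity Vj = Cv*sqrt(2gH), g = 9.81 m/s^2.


Vj = 0.97 * sqrt(2*9.81*134) = 49.7363 m/s


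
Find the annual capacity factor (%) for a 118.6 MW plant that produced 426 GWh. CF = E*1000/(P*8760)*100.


CF = 426 * 1000 / (118.6 * 8760) * 100 = 41.0035 %


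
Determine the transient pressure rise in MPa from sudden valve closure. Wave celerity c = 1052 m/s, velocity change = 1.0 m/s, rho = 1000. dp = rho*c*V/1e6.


dp = 1000 * 1052 * 1.0 / 1e6 = 1.0520 MPa


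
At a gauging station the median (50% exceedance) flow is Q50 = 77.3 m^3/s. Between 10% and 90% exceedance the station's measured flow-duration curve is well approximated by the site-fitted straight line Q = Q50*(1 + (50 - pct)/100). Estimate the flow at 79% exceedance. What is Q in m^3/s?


Q = 77.3 * (1 + (50 - 79)/100) = 54.8830 m^3/s


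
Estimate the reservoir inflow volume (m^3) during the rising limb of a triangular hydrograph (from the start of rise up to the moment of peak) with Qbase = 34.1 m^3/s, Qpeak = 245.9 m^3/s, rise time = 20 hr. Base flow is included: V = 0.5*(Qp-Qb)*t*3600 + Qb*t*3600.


V = 0.5*(245.9 - 34.1)*20*3600 + 34.1*20*3600 = 1.0080e+07 m^3


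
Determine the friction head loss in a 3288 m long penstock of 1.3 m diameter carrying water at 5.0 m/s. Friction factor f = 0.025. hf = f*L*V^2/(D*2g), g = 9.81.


hf = 0.025 * 3288 * 5.0^2 / (1.3 * 2 * 9.81) = 80.5693 m


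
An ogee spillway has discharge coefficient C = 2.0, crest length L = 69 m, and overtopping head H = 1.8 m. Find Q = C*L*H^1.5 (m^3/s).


Q = 2.0 * 69 * 1.8^1.5 = 333.2636 m^3/s


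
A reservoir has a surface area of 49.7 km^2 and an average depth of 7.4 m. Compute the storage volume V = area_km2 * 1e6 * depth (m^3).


V = 49.7 * 1e6 * 7.4 = 3.6778e+08 m^3


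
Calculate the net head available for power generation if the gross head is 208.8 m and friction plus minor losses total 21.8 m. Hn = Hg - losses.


Hn = 208.8 - 21.8 = 187.0000 m


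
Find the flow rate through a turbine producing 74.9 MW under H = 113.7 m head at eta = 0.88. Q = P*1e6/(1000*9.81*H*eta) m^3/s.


Q = 74.9 * 1e6 / (1000 * 9.81 * 113.7 * 0.88) = 76.3079 m^3/s


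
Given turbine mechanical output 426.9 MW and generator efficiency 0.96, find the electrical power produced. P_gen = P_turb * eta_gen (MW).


P_gen = 426.9 * 0.96 = 409.8240 MW


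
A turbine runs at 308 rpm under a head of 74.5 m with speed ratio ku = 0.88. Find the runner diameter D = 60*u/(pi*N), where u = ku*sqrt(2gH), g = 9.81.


u = 0.88 * sqrt(2*9.81*74.5) = 33.6442 m/s
D = 60 * 33.6442 / (pi * 308) = 2.0862 m


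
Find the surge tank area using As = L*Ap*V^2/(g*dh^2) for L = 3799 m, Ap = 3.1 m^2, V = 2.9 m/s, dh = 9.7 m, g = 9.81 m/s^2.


As = 3799 * 3.1 * 2.9^2 / (9.81 * 9.7^2) = 107.3037 m^2


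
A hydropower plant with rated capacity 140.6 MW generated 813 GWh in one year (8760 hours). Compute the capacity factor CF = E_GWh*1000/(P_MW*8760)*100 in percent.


CF = 813 * 1000 / (140.6 * 8760) * 100 = 66.0087 %


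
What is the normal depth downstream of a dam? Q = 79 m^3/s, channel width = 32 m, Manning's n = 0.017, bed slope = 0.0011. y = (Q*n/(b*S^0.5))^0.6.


y = (79 * 0.017 / (32 * 0.0011^0.5))^0.6 = 1.1517 m


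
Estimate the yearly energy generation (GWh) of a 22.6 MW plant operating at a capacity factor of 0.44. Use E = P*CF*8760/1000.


E = 22.6 * 0.44 * 8760 / 1000 = 87.1094 GWh


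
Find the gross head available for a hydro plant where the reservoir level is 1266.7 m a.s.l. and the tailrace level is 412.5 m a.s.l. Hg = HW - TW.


Hg = 1266.7 - 412.5 = 854.2000 m


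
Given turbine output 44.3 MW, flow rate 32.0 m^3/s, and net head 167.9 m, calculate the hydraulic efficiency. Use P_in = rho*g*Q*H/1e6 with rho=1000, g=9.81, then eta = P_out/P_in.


P_in = 1000 * 9.81 * 32.0 * 167.9 / 1e6 = 52.7072 MW
eta = 44.3 / 52.7072 = 0.8405


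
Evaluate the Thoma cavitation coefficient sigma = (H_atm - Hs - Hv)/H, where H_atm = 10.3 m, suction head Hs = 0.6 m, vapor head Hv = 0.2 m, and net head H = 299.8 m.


sigma = (10.3 - 0.6 - 0.2) / 299.8 = 0.0317


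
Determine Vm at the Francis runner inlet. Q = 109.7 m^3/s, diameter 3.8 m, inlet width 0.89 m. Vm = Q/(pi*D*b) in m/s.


Vm = 109.7 / (pi * 3.8 * 0.89) = 10.3248 m/s


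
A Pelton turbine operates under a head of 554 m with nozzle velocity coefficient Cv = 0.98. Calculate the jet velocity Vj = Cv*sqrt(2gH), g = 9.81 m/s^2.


Vj = 0.98 * sqrt(2*9.81*554) = 102.1717 m/s


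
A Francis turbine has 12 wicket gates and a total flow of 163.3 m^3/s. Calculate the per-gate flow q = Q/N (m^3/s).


q = 163.3 / 12 = 13.6083 m^3/s


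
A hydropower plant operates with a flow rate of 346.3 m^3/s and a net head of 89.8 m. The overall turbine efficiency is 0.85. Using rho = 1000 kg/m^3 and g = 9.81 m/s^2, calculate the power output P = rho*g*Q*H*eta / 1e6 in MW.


P = 1000 * 9.81 * 346.3 * 89.8 * 0.85 / 1e6 = 259.3085 MW


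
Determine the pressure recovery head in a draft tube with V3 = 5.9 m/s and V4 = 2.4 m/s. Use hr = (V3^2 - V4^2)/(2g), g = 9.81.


hr = (5.9^2 - 2.4^2) / (2*9.81) = 1.4806 m


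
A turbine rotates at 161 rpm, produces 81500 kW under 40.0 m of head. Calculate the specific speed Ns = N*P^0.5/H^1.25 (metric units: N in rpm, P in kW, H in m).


Ns = 161 * 81500^0.5 / 40.0^1.25 = 456.9090


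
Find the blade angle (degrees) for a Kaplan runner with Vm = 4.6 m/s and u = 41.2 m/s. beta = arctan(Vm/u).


beta = arctan(4.6 / 41.2) = 6.3707 degrees


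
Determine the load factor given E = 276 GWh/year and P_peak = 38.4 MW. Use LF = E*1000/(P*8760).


LF = 276 * 1000 / (38.4 * 8760) = 0.8205


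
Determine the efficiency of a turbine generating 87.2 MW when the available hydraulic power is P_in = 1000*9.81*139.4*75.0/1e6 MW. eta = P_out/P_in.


P_in = 1000 * 9.81 * 139.4 * 75.0 / 1e6 = 102.5636 MW
eta = 87.2 / 102.5636 = 0.8502


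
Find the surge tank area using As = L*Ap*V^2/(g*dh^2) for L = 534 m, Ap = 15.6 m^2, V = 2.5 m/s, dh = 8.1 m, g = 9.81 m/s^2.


As = 534 * 15.6 * 2.5^2 / (9.81 * 8.1^2) = 80.8922 m^2


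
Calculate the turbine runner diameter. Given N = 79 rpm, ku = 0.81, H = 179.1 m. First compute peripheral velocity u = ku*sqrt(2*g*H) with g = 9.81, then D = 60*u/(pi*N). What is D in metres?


u = 0.81 * sqrt(2*9.81*179.1) = 48.0156 m/s
D = 60 * 48.0156 / (pi * 79) = 11.6080 m


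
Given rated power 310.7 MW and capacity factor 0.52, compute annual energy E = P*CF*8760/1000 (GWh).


E = 310.7 * 0.52 * 8760 / 1000 = 1415.3006 GWh


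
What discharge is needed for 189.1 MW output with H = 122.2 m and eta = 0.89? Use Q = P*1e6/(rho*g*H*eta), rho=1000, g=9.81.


Q = 189.1 * 1e6 / (1000 * 9.81 * 122.2 * 0.89) = 177.2398 m^3/s


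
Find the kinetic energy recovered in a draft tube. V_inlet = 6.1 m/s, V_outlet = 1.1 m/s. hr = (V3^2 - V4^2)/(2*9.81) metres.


hr = (6.1^2 - 1.1^2) / (2*9.81) = 1.8349 m


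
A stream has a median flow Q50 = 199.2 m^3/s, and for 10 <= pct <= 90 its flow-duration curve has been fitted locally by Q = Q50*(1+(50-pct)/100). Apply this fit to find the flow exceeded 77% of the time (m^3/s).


Q = 199.2 * (1 + (50 - 77)/100) = 145.4160 m^3/s


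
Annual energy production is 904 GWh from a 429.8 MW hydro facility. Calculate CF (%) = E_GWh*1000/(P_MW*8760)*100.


CF = 904 * 1000 / (429.8 * 8760) * 100 = 24.0103 %


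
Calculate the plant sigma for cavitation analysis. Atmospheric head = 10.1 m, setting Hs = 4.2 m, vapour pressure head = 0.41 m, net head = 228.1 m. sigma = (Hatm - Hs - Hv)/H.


sigma = (10.1 - 4.2 - 0.41) / 228.1 = 0.0241


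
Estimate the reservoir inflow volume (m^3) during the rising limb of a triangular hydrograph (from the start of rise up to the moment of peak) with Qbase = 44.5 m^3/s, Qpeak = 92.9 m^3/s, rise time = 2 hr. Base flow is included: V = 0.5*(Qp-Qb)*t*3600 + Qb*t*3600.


V = 0.5*(92.9 - 44.5)*2*3600 + 44.5*2*3600 = 494640.0000 m^3


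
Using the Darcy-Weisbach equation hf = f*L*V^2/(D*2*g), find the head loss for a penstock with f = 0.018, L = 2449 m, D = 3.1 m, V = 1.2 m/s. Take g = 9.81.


hf = 0.018 * 2449 * 1.2^2 / (3.1 * 2 * 9.81) = 1.0437 m


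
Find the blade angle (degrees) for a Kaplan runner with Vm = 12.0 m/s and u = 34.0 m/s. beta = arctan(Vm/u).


beta = arctan(12.0 / 34.0) = 19.4400 degrees


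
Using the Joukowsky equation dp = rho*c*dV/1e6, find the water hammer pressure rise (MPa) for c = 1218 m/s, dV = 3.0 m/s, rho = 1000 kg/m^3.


dp = 1000 * 1218 * 3.0 / 1e6 = 3.6540 MPa


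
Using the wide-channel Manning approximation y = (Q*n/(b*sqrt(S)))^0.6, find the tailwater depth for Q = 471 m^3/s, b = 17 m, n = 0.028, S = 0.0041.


y = (471 * 0.028 / (17 * 0.0041^0.5))^0.6 = 4.4669 m


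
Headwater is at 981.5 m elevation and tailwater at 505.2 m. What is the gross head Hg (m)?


Hg = 981.5 - 505.2 = 476.3000 m


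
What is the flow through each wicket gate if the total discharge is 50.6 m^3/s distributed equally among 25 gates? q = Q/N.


q = 50.6 / 25 = 2.0240 m^3/s


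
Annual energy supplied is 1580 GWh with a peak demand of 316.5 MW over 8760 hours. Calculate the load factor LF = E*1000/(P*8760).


LF = 1580 * 1000 / (316.5 * 8760) = 0.5699


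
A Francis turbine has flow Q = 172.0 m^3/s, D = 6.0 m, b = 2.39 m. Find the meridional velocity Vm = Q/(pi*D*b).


Vm = 172.0 / (pi * 6.0 * 2.39) = 3.8179 m/s


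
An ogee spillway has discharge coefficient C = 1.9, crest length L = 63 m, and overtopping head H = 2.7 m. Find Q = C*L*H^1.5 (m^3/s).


Q = 1.9 * 63 * 2.7^1.5 = 531.0554 m^3/s


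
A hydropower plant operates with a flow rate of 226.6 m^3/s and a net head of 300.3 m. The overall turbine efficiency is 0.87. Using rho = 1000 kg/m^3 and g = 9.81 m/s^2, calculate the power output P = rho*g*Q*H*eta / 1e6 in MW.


P = 1000 * 9.81 * 226.6 * 300.3 * 0.87 / 1e6 = 580.7691 MW


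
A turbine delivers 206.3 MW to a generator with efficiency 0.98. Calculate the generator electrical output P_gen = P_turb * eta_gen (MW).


P_gen = 206.3 * 0.98 = 202.1740 MW


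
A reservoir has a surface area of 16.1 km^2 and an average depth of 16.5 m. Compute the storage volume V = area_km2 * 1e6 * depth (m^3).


V = 16.1 * 1e6 * 16.5 = 2.6565e+08 m^3


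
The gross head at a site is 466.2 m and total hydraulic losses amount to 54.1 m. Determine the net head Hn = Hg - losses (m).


Hn = 466.2 - 54.1 = 412.1000 m


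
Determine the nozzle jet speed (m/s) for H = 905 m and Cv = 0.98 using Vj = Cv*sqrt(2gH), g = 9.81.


Vj = 0.98 * sqrt(2*9.81*905) = 130.5870 m/s


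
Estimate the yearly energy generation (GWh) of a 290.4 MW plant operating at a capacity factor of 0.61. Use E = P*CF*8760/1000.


E = 290.4 * 0.61 * 8760 / 1000 = 1551.7814 GWh


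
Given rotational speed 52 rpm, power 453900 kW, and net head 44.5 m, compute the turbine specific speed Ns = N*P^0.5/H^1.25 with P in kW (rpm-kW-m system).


Ns = 52 * 453900^0.5 / 44.5^1.25 = 304.8130


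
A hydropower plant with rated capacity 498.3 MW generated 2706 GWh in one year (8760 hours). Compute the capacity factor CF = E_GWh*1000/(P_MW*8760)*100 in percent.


CF = 2706 * 1000 / (498.3 * 8760) * 100 = 61.9916 %


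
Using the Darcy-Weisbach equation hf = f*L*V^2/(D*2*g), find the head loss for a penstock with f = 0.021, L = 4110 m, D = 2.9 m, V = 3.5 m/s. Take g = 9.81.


hf = 0.021 * 4110 * 3.5^2 / (2.9 * 2 * 9.81) = 18.5823 m


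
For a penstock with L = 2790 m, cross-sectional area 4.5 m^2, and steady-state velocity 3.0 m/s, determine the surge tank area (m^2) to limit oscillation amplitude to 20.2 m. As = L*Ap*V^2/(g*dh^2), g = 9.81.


As = 2790 * 4.5 * 3.0^2 / (9.81 * 20.2^2) = 28.2285 m^2


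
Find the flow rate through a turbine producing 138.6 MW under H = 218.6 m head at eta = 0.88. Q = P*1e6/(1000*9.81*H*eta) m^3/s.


Q = 138.6 * 1e6 / (1000 * 9.81 * 218.6 * 0.88) = 73.4449 m^3/s


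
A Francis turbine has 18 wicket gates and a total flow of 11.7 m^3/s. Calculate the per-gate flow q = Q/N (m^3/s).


q = 11.7 / 18 = 0.6500 m^3/s


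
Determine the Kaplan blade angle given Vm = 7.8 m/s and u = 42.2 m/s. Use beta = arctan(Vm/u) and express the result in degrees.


beta = arctan(7.8 / 42.2) = 10.4720 degrees


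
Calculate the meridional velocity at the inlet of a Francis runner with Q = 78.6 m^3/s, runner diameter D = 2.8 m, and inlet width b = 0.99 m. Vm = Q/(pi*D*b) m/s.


Vm = 78.6 / (pi * 2.8 * 0.99) = 9.0257 m/s


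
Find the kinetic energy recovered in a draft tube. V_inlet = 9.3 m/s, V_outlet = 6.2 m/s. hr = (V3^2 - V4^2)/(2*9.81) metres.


hr = (9.3^2 - 6.2^2) / (2*9.81) = 2.4490 m


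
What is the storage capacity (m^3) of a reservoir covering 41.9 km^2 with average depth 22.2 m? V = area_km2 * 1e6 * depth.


V = 41.9 * 1e6 * 22.2 = 9.3018e+08 m^3


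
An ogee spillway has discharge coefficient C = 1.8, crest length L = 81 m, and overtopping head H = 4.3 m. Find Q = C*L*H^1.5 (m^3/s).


Q = 1.8 * 81 * 4.3^1.5 = 1300.0505 m^3/s


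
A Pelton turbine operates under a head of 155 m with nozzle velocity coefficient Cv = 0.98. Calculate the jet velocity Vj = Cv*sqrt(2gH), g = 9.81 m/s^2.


Vj = 0.98 * sqrt(2*9.81*155) = 54.0432 m/s


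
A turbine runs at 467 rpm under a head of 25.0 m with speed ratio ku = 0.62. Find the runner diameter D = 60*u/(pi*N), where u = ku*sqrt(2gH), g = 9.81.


u = 0.62 * sqrt(2*9.81*25.0) = 13.7313 m/s
D = 60 * 13.7313 / (pi * 467) = 0.5616 m


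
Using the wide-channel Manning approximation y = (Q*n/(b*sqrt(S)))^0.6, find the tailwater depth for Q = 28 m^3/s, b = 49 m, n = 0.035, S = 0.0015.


y = (28 * 0.035 / (49 * 0.0015^0.5))^0.6 = 0.6727 m


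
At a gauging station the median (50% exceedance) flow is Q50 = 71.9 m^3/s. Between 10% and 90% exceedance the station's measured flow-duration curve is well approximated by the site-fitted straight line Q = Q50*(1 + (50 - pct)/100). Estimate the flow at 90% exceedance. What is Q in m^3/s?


Q = 71.9 * (1 + (50 - 90)/100) = 43.1400 m^3/s


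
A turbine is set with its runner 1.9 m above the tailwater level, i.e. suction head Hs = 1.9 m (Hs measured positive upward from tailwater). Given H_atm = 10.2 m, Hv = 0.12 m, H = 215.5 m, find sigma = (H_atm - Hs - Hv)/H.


sigma = (10.2 - 1.9 - 0.12) / 215.5 = 0.0380


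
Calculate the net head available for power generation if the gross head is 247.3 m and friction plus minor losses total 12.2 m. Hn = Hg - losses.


Hn = 247.3 - 12.2 = 235.1000 m


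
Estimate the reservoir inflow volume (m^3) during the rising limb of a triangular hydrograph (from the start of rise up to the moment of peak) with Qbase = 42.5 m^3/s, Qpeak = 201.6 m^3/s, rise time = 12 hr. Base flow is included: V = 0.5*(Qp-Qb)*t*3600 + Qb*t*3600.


V = 0.5*(201.6 - 42.5)*12*3600 + 42.5*12*3600 = 5.2726e+06 m^3


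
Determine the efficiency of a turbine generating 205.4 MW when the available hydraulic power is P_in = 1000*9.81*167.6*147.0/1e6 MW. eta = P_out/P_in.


P_in = 1000 * 9.81 * 167.6 * 147.0 / 1e6 = 241.6909 MW
eta = 205.4 / 241.6909 = 0.8498
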